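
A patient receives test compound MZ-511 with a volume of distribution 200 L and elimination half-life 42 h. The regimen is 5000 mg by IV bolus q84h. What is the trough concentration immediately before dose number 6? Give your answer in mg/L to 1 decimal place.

8.3 mg/L

f = (1/2)^(τ/t½) = (1/2)^(84/42) ≈ 0.2500.
C₀ = D/Vd = 5000/200 ≈ 25.000 mg/L.
Before the 6th dose, 5 doses have been given. Superposition: Cmin = C₀·(f + f² + … + f^5).
≈ 25.000 × (0.2500 + 0.0625 + 0.0156 + 0.0039 + 0.0010) ≈ 25.000 × 0.3330 ≈ 8.325 mg/L.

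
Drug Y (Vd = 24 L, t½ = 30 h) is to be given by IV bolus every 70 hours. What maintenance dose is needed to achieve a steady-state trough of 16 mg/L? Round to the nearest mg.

τ/t½ = 70/30 ≈ 2.3333, so f = (1/2)^(70/30) ≈ 0.198425.
Cmin,ss = (D/Vd)·f/(1−f), so D = Cmin,ss·Vd·(1−f)/f.
D = 16 × 24 × (1−f)/f ≈ 16 × 24 × 4.03969 ≈ 1551.24 mg.

1551 mg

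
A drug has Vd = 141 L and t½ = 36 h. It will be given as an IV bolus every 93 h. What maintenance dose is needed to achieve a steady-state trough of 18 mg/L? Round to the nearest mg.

12673 mg

τ/t½ = 93/36 ≈ 2.5833, so f = (1/2)^(93/36) ≈ 0.166855.
Cmin,ss = (D/Vd)·f/(1−f), so D = Cmin,ss·Vd·(1−f)/f.
D = 18 × 141 × (1−f)/f ≈ 18 × 141 × 4.99323 ≈ 12672.82 mg.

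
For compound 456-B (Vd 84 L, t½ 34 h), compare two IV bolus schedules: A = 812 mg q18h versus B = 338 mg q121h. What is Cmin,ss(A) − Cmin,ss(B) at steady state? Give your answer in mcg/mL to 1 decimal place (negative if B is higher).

Regimen A: f = (1/2)^(18/34) ≈ 0.6928; Cmin,ss = (812/84)·f/(1−f) ≈ 21.800 mcg/mL.
Regimen B: f = (1/2)^(121/34) ≈ 0.0849; Cmin,ss = (338/84)·f/(1−f) ≈ 0.373 mcg/mL.
Difference ≈ 21.800 − 0.373 ≈ 21.427 mcg/mL.

21.4 mcg/mL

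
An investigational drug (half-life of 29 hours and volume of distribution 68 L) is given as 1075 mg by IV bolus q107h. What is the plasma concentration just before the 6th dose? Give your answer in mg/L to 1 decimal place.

f = (1/2)^(τ/t½) = (1/2)^(107/29) ≈ 0.0775.
C₀ = D/Vd = 1075/68 ≈ 15.809 mg/L.
Before the 6th dose, 5 doses have been given. Superposition: Cmin = C₀·(f + f² + … + f^5).
≈ 15.809 × (0.0775 + 0.0060 + 0.0005 + 0.0000 + 0.0000) ≈ 15.809 × 0.0840 ≈ 1.328 mg/L.

1.3 mg/L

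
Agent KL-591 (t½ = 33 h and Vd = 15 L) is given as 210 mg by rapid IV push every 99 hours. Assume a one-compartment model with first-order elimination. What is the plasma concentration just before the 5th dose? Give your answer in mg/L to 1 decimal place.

f = (1/2)^(τ/t½) = (1/2)^(99/33) ≈ 0.1250.
C₀ = D/Vd = 210/15 ≈ 14.000 mg/L.
Before the 5th dose, 4 doses have been given. Superposition: Cmin = C₀·(f + f² + … + f^4).
≈ 14.000 × (0.1250 + 0.0156 + 0.0020 + 0.0002) ≈ 14.000 × 0.1428 ≈ 1.999 mg/L.

2.0 mg/L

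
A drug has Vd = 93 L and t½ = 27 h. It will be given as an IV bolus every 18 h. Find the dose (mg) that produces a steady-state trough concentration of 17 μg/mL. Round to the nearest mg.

929 mg

τ/t½ = 18/27 ≈ 0.66667, so f = (1/2)^(18/27) ≈ 0.629961.
Cmin,ss = (D/Vd)·f/(1−f), so D = Cmin,ss·Vd·(1−f)/f.
D = 17 × 93 × (1−f)/f ≈ 17 × 93 × 0.58740 ≈ 928.68 mg.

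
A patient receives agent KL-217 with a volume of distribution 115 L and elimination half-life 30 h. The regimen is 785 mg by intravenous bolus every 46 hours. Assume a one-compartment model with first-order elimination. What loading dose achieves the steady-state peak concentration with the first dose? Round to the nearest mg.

f = (1/2)^(46/30) ≈ 0.345478; accumulation ratio R = 1/(1−f) ≈ 1.52783.
Loading dose to hit Cmax,ss on first dose: D_load = D_maint·R ≈ 785 × 1.52783 ≈ 1199.35 mg.

1199 mg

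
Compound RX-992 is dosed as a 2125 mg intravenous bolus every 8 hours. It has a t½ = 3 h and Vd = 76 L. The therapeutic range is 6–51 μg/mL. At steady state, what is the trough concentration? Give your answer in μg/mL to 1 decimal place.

5.2 μg/mL

τ/t½ = 8/3 ≈ 2.6667, so fraction remaining f = (1/2)^(8/3) ≈ 0.1575.
At steady state, accumulation factor R = 1/(1 − e^(−kτ)) ≈ 1.1869.
Each bolus raises the concentration by D/Vd = 2125/76 ≈ 27.961 μg/mL.
Steady-state peak Cmax,ss = C₀·R ≈ 27.961 × 1.1869 ≈ 33.187 μg/mL.
One interval later, Cmin,ss = Cmax,ss·e^(−kτ) ≈ 33.187 × 0.1575 ≈ 5.227 μg/mL.
Trough 5.2 μg/mL vs MEC 6 μg/mL: subtherapeutic.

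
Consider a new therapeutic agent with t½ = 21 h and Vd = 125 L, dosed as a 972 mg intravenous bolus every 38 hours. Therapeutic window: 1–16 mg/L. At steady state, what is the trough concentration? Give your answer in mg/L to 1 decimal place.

k = ln2/t½ = ln2/21 ≈ 0.033007 h⁻¹; fraction remaining f = e^(−kτ) = e^(−0.033007×38) ≈ 0.2853.
At steady state, accumulation factor R = 1/(1 − e^(−kτ)) ≈ 1.3992.
Single-dose peak C₀ = D/Vd = 972/125 ≈ 7.776 mg/L.
Steady-state peak Cmax,ss = C₀·R ≈ 7.776 × 1.3992 ≈ 10.880 mg/L.
Steady-state trough Cmin,ss = Cmax,ss·f ≈ 10.880 × 0.2853 ≈ 3.104 mg/L.
Trough 3.1 mg/L vs MEC 1 mg/L: adequate.

3.1 mg/L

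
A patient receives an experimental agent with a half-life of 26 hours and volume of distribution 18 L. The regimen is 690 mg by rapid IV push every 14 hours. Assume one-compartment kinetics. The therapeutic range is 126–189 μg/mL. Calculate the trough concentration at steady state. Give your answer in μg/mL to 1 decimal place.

Over one 14-h interval, 14/26 ≈ 0.53846 half-lives elapse, leaving f ≈ 0.6885 of each dose.
Single-dose peak C₀ = D/Vd = 690/18 ≈ 38.333 μg/mL.
Steady-state trough Cmin,ss = C₀·f/(1−f) ≈ 38.333 × 0.6885/0.3115 ≈ 84.726 μg/mL.
Trough 84.7 μg/mL vs MEC 126 μg/mL: subtherapeutic.

84.7 μg/mL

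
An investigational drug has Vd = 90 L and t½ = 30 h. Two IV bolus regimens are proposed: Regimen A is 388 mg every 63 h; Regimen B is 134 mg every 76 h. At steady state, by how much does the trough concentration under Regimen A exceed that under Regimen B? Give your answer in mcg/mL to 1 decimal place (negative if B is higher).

Regimen A: f = (1/2)^(63/30) ≈ 0.2333; Cmin,ss = (388/90)·f/(1−f) ≈ 1.312 mcg/mL.
Regimen B: f = (1/2)^(76/30) ≈ 0.1727; Cmin,ss = (134/90)·f/(1−f) ≈ 0.311 mcg/mL.
Difference ≈ 1.312 − 0.311 ≈ 1.001 mcg/mL.

1.0 mcg/mL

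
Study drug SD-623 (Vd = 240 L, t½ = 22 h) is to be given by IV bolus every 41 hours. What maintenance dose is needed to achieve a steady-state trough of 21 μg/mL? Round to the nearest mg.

τ/t½ = 41/22 ≈ 1.8636, so f = (1/2)^(41/22) ≈ 0.274783.
Cmin,ss = (D/Vd)·f/(1−f), so D = Cmin,ss·Vd·(1−f)/f.
D = 21 × 240 × (1−f)/f ≈ 21 × 240 × 2.63924 ≈ 13301.77 mg.

13302 mg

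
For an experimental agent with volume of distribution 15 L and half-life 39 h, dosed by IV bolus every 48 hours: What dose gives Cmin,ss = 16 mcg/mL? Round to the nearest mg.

323 mg

τ/t½ = 48/39 ≈ 1.2308, so f = (1/2)^(48/39) ≈ 0.426090.
Cmin,ss = (D/Vd)·f/(1−f), so D = Cmin,ss·Vd·(1−f)/f.
D = 16 × 15 × (1−f)/f ≈ 16 × 15 × 1.34692 ≈ 323.26 mg.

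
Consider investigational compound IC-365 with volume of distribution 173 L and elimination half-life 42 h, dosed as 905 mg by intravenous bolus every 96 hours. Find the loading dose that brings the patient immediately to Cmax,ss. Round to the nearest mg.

f = (1/2)^(96/42) ≈ 0.205084; accumulation ratio R = 1/(1−f) ≈ 1.25799.
Loading dose to hit Cmax,ss on first dose: D_load = D_maint·R ≈ 905 × 1.25799 ≈ 1138.48 mg.

1138 mg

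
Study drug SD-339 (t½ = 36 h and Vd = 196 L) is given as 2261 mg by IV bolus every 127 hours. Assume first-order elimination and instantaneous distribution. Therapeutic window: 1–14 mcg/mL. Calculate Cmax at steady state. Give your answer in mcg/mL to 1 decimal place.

12.6 mcg/mL

k = ln2/t½ = ln2/36 ≈ 0.019254 h⁻¹; fraction remaining f = e^(−kτ) = e^(−0.019254×127) ≈ 0.0867.
Accumulation ratio R = 1/(1 − f) ≈ 1/0.9133 ≈ 1.0949.
Each bolus raises the concentration by D/Vd = 2261/196 ≈ 11.536 mcg/mL.
Cmax,ss = C₀/(1 − f) ≈ 11.536/0.9133 ≈ 12.631 mcg/mL.
Peak 12.6 mcg/mL vs MTC 14 mcg/mL: below toxic threshold.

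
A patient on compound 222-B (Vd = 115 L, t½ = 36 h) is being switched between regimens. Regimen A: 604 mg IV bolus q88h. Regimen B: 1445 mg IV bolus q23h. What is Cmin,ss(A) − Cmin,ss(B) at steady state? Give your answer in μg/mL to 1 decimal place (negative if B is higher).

Regimen A: f = (1/2)^(88/36) ≈ 0.1837; Cmin,ss = (604/115)·f/(1−f) ≈ 1.182 μg/mL.
Regimen B: f = (1/2)^(23/36) ≈ 0.6422; Cmin,ss = (1445/115)·f/(1−f) ≈ 22.553 μg/mL.
Difference ≈ 1.182 − 22.553 ≈ -21.371 μg/mL.

-21.4 μg/mL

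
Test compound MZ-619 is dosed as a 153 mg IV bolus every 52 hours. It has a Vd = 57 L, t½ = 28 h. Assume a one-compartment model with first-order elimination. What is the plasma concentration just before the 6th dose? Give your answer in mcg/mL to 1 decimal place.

f = (1/2)^(τ/t½) = (1/2)^(52/28) ≈ 0.2760.
C₀ = D/Vd = 153/57 ≈ 2.684 mcg/mL.
Before the 6th dose, 5 doses have been given. Superposition: Cmin = C₀·(f + f² + … + f^5).
≈ 2.684 × (0.2760 + 0.0762 + 0.0210 + 0.0058 + 0.0016) ≈ 2.684 × 0.3806 ≈ 1.022 mcg/mL.

1.0 mcg/mL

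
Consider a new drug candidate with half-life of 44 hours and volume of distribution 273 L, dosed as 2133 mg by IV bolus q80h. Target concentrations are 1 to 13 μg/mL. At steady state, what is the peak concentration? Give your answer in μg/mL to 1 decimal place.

τ/t½ = 80/44 ≈ 1.8182, so fraction remaining f = (1/2)^(80/44) ≈ 0.2836.
Accumulation ratio R = 1/(1 − f) ≈ 1/0.7164 ≈ 1.3959.
Single-dose peak C₀ = D/Vd = 2133/273 ≈ 7.813 μg/mL.
Steady-state peak Cmax,ss = C₀·R ≈ 7.813 × 1.3959 ≈ 10.906 μg/mL.
Peak 10.9 μg/mL vs MTC 13 μg/mL: below toxic threshold.

10.9 μg/mL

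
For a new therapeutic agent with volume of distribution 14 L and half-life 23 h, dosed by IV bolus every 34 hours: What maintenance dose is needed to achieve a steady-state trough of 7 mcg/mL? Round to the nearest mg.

175 mg

τ/t½ = 34/23 ≈ 1.4783, so f = (1/2)^(34/23) ≈ 0.358921.
Cmin,ss = (D/Vd)·f/(1−f), so D = Cmin,ss·Vd·(1−f)/f.
D = 7 × 14 × (1−f)/f ≈ 7 × 14 × 1.78613 ≈ 175.04 mg.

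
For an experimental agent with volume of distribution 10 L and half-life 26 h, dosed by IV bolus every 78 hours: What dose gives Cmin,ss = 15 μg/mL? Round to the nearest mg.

1050 mg

τ/t½ = 78/26 ≈ 3, so f = (1/2)^(78/26) ≈ 0.125000.
Cmin,ss = (D/Vd)·f/(1−f), so D = Cmin,ss·Vd·(1−f)/f.
D = 15 × 10 × (1−f)/f ≈ 15 × 10 × 7.00000 ≈ 1050.00 mg.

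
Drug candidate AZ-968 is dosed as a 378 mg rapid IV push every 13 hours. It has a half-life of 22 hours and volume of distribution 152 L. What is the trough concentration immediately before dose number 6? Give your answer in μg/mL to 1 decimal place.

4.3 μg/mL

f = (1/2)^(τ/t½) = (1/2)^(13/22) ≈ 0.6639.
C₀ = D/Vd = 378/152 ≈ 2.487 μg/mL.
Before the 6th dose, 5 doses have been given. Superposition: Cmin = C₀·(f + f² + … + f^5).
≈ 2.487 × (0.6639 + 0.4408 + 0.2926 + 0.1943 + 0.1290) ≈ 2.487 × 1.7206 ≈ 4.279 μg/mL.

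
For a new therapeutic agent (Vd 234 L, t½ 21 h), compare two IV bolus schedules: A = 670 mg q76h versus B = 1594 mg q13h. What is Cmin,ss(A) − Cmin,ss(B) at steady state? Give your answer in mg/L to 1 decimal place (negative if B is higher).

-12.5 mg/L

Regimen A: f = (1/2)^(76/21) ≈ 0.0814; Cmin,ss = (670/234)·f/(1−f) ≈ 0.254 mg/L.
Regimen B: f = (1/2)^(13/21) ≈ 0.6511; Cmin,ss = (1594/234)·f/(1−f) ≈ 12.712 mg/L.
Difference ≈ 0.254 − 12.712 ≈ -12.458 mg/L.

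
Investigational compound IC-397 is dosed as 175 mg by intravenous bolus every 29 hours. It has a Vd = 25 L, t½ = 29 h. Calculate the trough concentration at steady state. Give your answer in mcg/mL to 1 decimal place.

7.0 mcg/mL

The dosing interval is 1 half-life, so f = 2^(−1) = 0.5.
Accumulation ratio R = 1/(1 − f) = 1/0.5 = 2/1.
Single-dose peak C₀ = D/Vd = 175/25 = 7 mcg/mL.
Steady-state peak Cmax,ss = C₀·R = 7 × 2/1 ≈ 14.000 mcg/mL.
Steady-state trough Cmin,ss = Cmax,ss·f ≈ 14.000 × 0.5 ≈ 7.000 mcg/mL.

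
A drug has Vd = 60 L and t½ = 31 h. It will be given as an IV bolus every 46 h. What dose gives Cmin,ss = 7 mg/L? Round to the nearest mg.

755 mg

τ/t½ = 46/31 ≈ 1.4839, so f = (1/2)^(46/31) ≈ 0.357528.
Cmin,ss = (D/Vd)·f/(1−f), so D = Cmin,ss·Vd·(1−f)/f.
D = 7 × 60 × (1−f)/f ≈ 7 × 60 × 1.79698 ≈ 754.73 mg.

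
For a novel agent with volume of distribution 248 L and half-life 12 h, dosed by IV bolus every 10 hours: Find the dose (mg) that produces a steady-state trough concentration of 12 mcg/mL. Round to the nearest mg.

2327 mg

τ/t½ = 10/12 ≈ 0.83333, so f = (1/2)^(10/12) ≈ 0.561231.
Cmin,ss = (D/Vd)·f/(1−f), so D = Cmin,ss·Vd·(1−f)/f.
D = 12 × 248 × (1−f)/f ≈ 12 × 248 × 0.78180 ≈ 2326.64 mg.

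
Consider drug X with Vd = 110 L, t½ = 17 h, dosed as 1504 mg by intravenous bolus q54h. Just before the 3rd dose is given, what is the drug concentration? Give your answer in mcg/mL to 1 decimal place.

f = (1/2)^(τ/t½) = (1/2)^(54/17) ≈ 0.1106.
C₀ = D/Vd = 1504/110 ≈ 13.673 mcg/mL.
Before the 3rd dose, 2 doses have been given. Superposition: Cmin = C₀·(f + f²).
≈ 13.673 × (0.1106 + 0.0122) ≈ 13.673 × 0.1228 ≈ 1.679 mcg/mL.

1.7 mcg/mL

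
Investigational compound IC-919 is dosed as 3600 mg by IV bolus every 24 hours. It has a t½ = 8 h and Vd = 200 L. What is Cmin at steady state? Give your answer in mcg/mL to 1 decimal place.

τ = 24 h = 3 half-lives, so f = (1/2)^3 = 0.125.
Accumulation ratio R = 1/(1 − f) = 1/0.875 = 8/7.
Single-dose peak C₀ = D/Vd = 3600/200 = 18 mcg/mL.
Steady-state peak Cmax,ss = C₀·R = 18 × 8/7 ≈ 20.571 mcg/mL.
Steady-state trough Cmin,ss = Cmax,ss·f ≈ 20.571 × 0.125 ≈ 2.571 mcg/mL.

2.6 mcg/mL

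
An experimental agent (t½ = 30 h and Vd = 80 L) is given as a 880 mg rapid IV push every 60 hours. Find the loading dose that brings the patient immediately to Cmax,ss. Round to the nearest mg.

f = (1/2)^(60/30) ≈ 0.250000; accumulation ratio R = 1/(1−f) ≈ 1.33333.
Loading dose to hit Cmax,ss on first dose: D_load = D_maint·R ≈ 880 × 1.33333 ≈ 1173.33 mg.

1173 mg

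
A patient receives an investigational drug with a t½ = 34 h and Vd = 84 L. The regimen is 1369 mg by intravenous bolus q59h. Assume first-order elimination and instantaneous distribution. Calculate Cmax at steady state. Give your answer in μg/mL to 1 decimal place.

23.3 μg/mL

τ/t½ = 59/34 ≈ 1.7353, so fraction remaining f = (1/2)^(59/34) ≈ 0.3003.
At steady state, accumulation factor R = 1/(1 − e^(−kτ)) ≈ 1.4292.
Single-dose peak C₀ = D/Vd = 1369/84 ≈ 16.298 μg/mL.
Steady-state peak Cmax,ss = C₀·R ≈ 16.298 × 1.4292 ≈ 23.293 μg/mL.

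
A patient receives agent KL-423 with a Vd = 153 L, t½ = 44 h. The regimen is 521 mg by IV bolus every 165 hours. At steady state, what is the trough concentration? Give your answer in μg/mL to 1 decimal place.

Over one 165-h interval, 165/44 ≈ 3.75 half-lives elapse, leaving f ≈ 0.0743 of each dose.
Single-dose peak C₀ = D/Vd = 521/153 ≈ 3.405 μg/mL.
Steady-state trough Cmin,ss = C₀·f/(1−f) ≈ 3.405 × 0.0743/0.9257 ≈ 0.273 μg/mL.

0.3 μg/mL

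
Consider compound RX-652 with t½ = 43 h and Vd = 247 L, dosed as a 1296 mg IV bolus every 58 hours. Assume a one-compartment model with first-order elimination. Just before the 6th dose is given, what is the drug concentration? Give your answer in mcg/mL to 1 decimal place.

3.4 mcg/mL

f = (1/2)^(τ/t½) = (1/2)^(58/43) ≈ 0.3926.
C₀ = D/Vd = 1296/247 ≈ 5.247 mcg/mL.
Before the 6th dose, 5 doses have been given. Superposition: Cmin = C₀·(f + f² + … + f^5).
≈ 5.247 × (0.3926 + 0.1541 + 0.0605 + 0.0238 + 0.0093) ≈ 5.247 × 0.6403 ≈ 3.360 mcg/mL.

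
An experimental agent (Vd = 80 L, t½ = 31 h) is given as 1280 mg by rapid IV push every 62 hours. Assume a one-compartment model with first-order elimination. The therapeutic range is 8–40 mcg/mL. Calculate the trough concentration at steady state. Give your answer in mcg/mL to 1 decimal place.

τ = 62 h = 2 half-lives, so f = (1/2)^2 = 0.25.
At steady state, R = 1/(1 − 0.25) = 4/3.
Single-dose peak C₀ = D/Vd = 1280/80 = 16 mcg/mL.
Steady-state peak Cmax,ss = C₀·R = 16 × 4/3 ≈ 21.333 mcg/mL.
Steady-state trough Cmin,ss = Cmax,ss·f ≈ 21.333 × 0.25 ≈ 5.333 mcg/mL.
Trough 5.3 mcg/mL vs MEC 8 mcg/mL: subtherapeutic.

5.3 mcg/mL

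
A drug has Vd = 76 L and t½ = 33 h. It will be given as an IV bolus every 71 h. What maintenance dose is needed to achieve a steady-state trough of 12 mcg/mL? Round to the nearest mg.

3140 mg

τ/t½ = 71/33 ≈ 2.1515, so f = (1/2)^(71/33) ≈ 0.225076.
Cmin,ss = (D/Vd)·f/(1−f), so D = Cmin,ss·Vd·(1−f)/f.
D = 12 × 76 × (1−f)/f ≈ 12 × 76 × 3.44294 ≈ 3139.96 mg.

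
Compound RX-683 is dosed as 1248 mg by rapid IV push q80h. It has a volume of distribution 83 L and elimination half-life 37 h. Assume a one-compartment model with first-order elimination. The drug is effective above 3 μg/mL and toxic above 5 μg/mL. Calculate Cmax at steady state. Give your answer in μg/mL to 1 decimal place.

19.4 μg/mL

Over one 80-h interval, 80/37 ≈ 2.1622 half-lives elapse, leaving f ≈ 0.2234 of each dose.
At steady state, accumulation factor R = 1/(1 − e^(−kτ)) ≈ 1.2877.
Each bolus raises the concentration by D/Vd = 1248/83 ≈ 15.036 μg/mL.
Cmax,ss = C₀/(1 − f) ≈ 15.036/0.7766 ≈ 19.361 μg/mL.
Peak 19.4 μg/mL vs MTC 5 μg/mL: exceeds toxic threshold.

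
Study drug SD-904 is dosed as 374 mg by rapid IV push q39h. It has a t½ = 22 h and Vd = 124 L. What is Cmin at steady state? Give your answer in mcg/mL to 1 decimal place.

τ/t½ = 39/22 ≈ 1.7727, so fraction remaining f = (1/2)^(39/22) ≈ 0.2927.
At steady state, accumulation factor R = 1/(1 − e^(−kτ)) ≈ 1.4138.
Single-dose peak C₀ = D/Vd = 374/124 ≈ 3.016 mcg/mL.
Cmax,ss = C₀/(1 − f) ≈ 3.016/0.7073 ≈ 4.264 mcg/mL.
One interval later, Cmin,ss = Cmax,ss·e^(−kτ) ≈ 4.264 × 0.2927 ≈ 1.248 mcg/mL.

1.2 mcg/mL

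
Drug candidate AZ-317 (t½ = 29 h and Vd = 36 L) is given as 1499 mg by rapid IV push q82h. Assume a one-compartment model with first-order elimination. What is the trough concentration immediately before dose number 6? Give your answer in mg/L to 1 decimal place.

6.8 mg/L

f = (1/2)^(τ/t½) = (1/2)^(82/29) ≈ 0.1409.
C₀ = D/Vd = 1499/36 ≈ 41.639 mg/L.
Before the 6th dose, 5 doses have been given. Superposition: Cmin = C₀·(f + f² + … + f^5).
≈ 41.639 × (0.1409 + 0.0199 + 0.0028 + 0.0004 + 0.0001) ≈ 41.639 × 0.1641 ≈ 6.833 mg/L.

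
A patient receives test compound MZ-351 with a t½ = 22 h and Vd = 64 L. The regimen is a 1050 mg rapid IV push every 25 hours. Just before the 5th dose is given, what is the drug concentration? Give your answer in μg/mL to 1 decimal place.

13.1 μg/mL

f = (1/2)^(τ/t½) = (1/2)^(25/22) ≈ 0.4549.
C₀ = D/Vd = 1050/64 ≈ 16.406 μg/mL.
Before the 5th dose, 4 doses have been given. Superposition: Cmin = C₀·(f + f² + … + f^4).
≈ 16.406 × (0.4549 + 0.2069 + 0.0941 + 0.0428) ≈ 16.406 × 0.7987 ≈ 13.103 μg/mL.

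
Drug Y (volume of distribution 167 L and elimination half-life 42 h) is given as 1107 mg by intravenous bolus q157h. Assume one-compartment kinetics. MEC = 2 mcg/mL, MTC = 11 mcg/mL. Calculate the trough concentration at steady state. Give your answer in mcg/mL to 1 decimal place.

0.5 mcg/mL

k = ln2/t½ = ln2/42 ≈ 0.016504 h⁻¹; fraction remaining f = e^(−kτ) = e^(−0.016504×157) ≈ 0.0749.
Single-dose peak C₀ = D/Vd = 1107/167 ≈ 6.629 mcg/mL.
Steady-state trough Cmin,ss = C₀·f/(1−f) ≈ 6.629 × 0.0749/0.9251 ≈ 0.537 mcg/mL.
Trough 0.5 mcg/mL vs MEC 2 mcg/mL: subtherapeutic.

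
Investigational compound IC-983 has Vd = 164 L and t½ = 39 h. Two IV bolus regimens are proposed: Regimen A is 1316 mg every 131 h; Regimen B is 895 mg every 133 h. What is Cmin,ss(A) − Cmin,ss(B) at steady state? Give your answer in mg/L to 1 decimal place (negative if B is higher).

0.3 mg/L

Regimen A: f = (1/2)^(131/39) ≈ 0.0975; Cmin,ss = (1316/164)·f/(1−f) ≈ 0.867 mg/L.
Regimen B: f = (1/2)^(133/39) ≈ 0.0941; Cmin,ss = (895/164)·f/(1−f) ≈ 0.567 mg/L.
Difference ≈ 0.867 − 0.567 ≈ 0.300 mg/L.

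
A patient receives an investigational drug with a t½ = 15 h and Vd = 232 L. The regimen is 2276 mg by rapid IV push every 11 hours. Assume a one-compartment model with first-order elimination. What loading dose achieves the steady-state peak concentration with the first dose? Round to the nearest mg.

f = (1/2)^(11/15) ≈ 0.601513; accumulation ratio R = 1/(1−f) ≈ 2.50949.
Loading dose to hit Cmax,ss on first dose: D_load = D_maint·R ≈ 2276 × 2.50949 ≈ 5711.60 mg.

5712 mg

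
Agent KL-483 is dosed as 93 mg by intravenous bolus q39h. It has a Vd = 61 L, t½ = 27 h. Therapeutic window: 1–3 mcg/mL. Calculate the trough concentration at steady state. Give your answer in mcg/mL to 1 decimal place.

0.9 mcg/mL

τ/t½ = 39/27 ≈ 1.4444, so fraction remaining f = (1/2)^(39/27) ≈ 0.3674.
At steady state, accumulation factor R = 1/(1 − e^(−kτ)) ≈ 1.5808.
Single-dose peak C₀ = D/Vd = 93/61 ≈ 1.525 mcg/mL.
Cmax,ss = C₀/(1 − f) ≈ 1.525/0.6326 ≈ 2.411 mcg/mL.
One interval later, Cmin,ss = Cmax,ss·e^(−kτ) ≈ 2.411 × 0.3674 ≈ 0.886 mcg/mL.
Trough 0.9 mcg/mL vs MEC 1 mcg/mL: subtherapeutic.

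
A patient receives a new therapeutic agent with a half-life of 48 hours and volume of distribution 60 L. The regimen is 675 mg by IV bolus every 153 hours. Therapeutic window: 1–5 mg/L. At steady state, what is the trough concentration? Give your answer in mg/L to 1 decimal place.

k = ln2/t½ = ln2/48 ≈ 0.014441 h⁻¹; fraction remaining f = e^(−kτ) = e^(−0.014441×153) ≈ 0.1098.
Accumulation ratio R = 1/(1 − f) ≈ 1/0.8902 ≈ 1.1233.
Single-dose peak C₀ = D/Vd = 675/60 ≈ 11.250 mg/L.
Steady-state peak Cmax,ss = C₀·R ≈ 11.250 × 1.1233 ≈ 12.637 mg/L.
Steady-state trough Cmin,ss = Cmax,ss·f ≈ 12.637 × 0.1098 ≈ 1.388 mg/L.
Trough 1.4 mg/L vs MEC 1 mg/L: adequate.

1.4 mg/L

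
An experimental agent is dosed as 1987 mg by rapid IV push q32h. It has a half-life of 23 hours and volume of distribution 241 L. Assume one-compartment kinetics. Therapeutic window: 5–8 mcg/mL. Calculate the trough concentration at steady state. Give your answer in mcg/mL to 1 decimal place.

5.1 mcg/mL

k = ln2/t½ = ln2/23 ≈ 0.030137 h⁻¹; fraction remaining f = e^(−kτ) = e^(−0.030137×32) ≈ 0.3812.
Single-dose peak C₀ = D/Vd = 1987/241 ≈ 8.245 mcg/mL.
Steady-state trough Cmin,ss = C₀·f/(1−f) ≈ 8.245 × 0.3812/0.6188 ≈ 5.079 mcg/mL.
Trough 5.1 mcg/mL vs MEC 5 mcg/mL: adequate.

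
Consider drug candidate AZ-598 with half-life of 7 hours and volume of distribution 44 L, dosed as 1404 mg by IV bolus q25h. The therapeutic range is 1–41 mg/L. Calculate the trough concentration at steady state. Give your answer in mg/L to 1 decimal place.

2.9 mg/L

τ/t½ = 25/7 ≈ 3.5714, so fraction remaining f = (1/2)^(25/7) ≈ 0.0841.
Single-dose peak C₀ = D/Vd = 1404/44 ≈ 31.909 mg/L.
Steady-state trough Cmin,ss = C₀·f/(1−f) ≈ 31.909 × 0.0841/0.9159 ≈ 2.930 mg/L.
Trough 2.9 mg/L vs MEC 1 mg/L: adequate.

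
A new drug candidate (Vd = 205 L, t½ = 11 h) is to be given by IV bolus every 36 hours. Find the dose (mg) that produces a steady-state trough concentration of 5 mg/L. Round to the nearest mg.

8881 mg

τ/t½ = 36/11 ≈ 3.2727, so f = (1/2)^(36/11) ≈ 0.103469.
Cmin,ss = (D/Vd)·f/(1−f), so D = Cmin,ss·Vd·(1−f)/f.
D = 5 × 205 × (1−f)/f ≈ 5 × 205 × 8.66473 ≈ 8881.35 mg.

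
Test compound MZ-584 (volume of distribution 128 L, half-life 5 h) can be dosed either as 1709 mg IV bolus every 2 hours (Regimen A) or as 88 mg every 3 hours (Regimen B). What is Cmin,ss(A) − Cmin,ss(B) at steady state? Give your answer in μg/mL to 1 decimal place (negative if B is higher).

40.5 μg/mL

Regimen A: f = (1/2)^(2/5) ≈ 0.7579; Cmin,ss = (1709/128)·f/(1−f) ≈ 41.797 μg/mL.
Regimen B: f = (1/2)^(3/5) ≈ 0.6598; Cmin,ss = (88/128)·f/(1−f) ≈ 1.333 μg/mL.
Difference ≈ 41.797 − 1.333 ≈ 40.464 μg/mL.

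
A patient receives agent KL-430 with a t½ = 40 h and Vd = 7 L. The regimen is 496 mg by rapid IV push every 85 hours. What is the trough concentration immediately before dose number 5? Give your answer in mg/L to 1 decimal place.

f = (1/2)^(τ/t½) = (1/2)^(85/40) ≈ 0.2293.
C₀ = D/Vd = 496/7 ≈ 70.857 mg/L.
Before the 5th dose, 4 doses have been given. Superposition: Cmin = C₀·(f + f² + … + f^4).
≈ 70.857 × (0.2293 + 0.0526 + 0.0121 + 0.0028) ≈ 70.857 × 0.2968 ≈ 21.030 mg/L.

21.0 mg/L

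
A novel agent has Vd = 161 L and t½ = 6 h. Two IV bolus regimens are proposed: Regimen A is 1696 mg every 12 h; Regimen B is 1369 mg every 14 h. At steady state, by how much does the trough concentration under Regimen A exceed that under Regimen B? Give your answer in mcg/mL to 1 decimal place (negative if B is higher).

Regimen A: f = (1/2)^(12/6) ≈ 0.2500; Cmin,ss = (1696/161)·f/(1−f) ≈ 3.511 mcg/mL.
Regimen B: f = (1/2)^(14/6) ≈ 0.1984; Cmin,ss = (1369/161)·f/(1−f) ≈ 2.105 mcg/mL.
Difference ≈ 3.511 − 2.105 ≈ 1.406 mcg/mL.

1.4 mcg/mL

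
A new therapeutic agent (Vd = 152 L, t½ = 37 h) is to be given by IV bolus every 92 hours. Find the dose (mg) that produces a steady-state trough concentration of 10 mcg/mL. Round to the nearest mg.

6998 mg

τ/t½ = 92/37 ≈ 2.4865, so f = (1/2)^(92/37) ≈ 0.178440.
Cmin,ss = (D/Vd)·f/(1−f), so D = Cmin,ss·Vd·(1−f)/f.
D = 10 × 152 × (1−f)/f ≈ 10 × 152 × 4.60412 ≈ 6998.26 mg.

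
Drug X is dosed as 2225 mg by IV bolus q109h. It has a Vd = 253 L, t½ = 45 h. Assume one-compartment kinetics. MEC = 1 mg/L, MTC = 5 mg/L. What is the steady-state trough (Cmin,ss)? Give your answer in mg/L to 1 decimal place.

2.0 mg/L

τ/t½ = 109/45 ≈ 2.4222, so fraction remaining f = (1/2)^(109/45) ≈ 0.1866.
At steady state, accumulation factor R = 1/(1 − e^(−kτ)) ≈ 1.2294.
Each bolus raises the concentration by D/Vd = 2225/253 ≈ 8.794 mg/L.
Steady-state peak Cmax,ss = C₀·R ≈ 8.794 × 1.2294 ≈ 10.811 mg/L.
One interval later, Cmin,ss = Cmax,ss·e^(−kτ) ≈ 10.811 × 0.1866 ≈ 2.017 mg/L.
Trough 2.0 mg/L vs MEC 1 mg/L: adequate.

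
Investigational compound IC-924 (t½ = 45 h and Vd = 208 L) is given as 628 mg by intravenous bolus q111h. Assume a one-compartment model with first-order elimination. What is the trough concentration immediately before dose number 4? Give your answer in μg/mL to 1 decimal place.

f = (1/2)^(τ/t½) = (1/2)^(111/45) ≈ 0.1809.
C₀ = D/Vd = 628/208 ≈ 3.019 μg/mL.
Before the 4th dose, 3 doses have been given. Superposition: Cmin = C₀·(f + f² + … + f^3).
≈ 3.019 × (0.1809 + 0.0327 + 0.0059) ≈ 3.019 × 0.2195 ≈ 0.663 μg/mL.

0.7 μg/mL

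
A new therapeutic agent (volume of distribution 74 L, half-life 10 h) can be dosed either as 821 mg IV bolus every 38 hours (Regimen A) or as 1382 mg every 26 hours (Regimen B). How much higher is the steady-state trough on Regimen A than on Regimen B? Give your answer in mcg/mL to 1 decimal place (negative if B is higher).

Regimen A: f = (1/2)^(38/10) ≈ 0.0718; Cmin,ss = (821/74)·f/(1−f) ≈ 0.858 mcg/mL.
Regimen B: f = (1/2)^(26/10) ≈ 0.1649; Cmin,ss = (1382/74)·f/(1−f) ≈ 3.688 mcg/mL.
Difference ≈ 0.858 − 3.688 ≈ -2.830 mcg/mL.

-2.8 mcg/mL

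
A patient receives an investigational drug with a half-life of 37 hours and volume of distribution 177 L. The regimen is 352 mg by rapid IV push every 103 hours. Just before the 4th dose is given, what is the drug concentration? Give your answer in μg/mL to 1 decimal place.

f = (1/2)^(τ/t½) = (1/2)^(103/37) ≈ 0.1452.
C₀ = D/Vd = 352/177 ≈ 1.989 μg/mL.
Before the 4th dose, 3 doses have been given. Superposition: Cmin = C₀·(f + f² + … + f^3).
≈ 1.989 × (0.1452 + 0.0211 + 0.0031) ≈ 1.989 × 0.1694 ≈ 0.337 μg/mL.

0.3 μg/mL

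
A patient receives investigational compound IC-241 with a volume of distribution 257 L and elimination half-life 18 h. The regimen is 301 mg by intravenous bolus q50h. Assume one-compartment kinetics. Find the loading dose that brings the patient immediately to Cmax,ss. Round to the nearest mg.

352 mg

f = (1/2)^(50/18) ≈ 0.145816; accumulation ratio R = 1/(1−f) ≈ 1.17071.
Loading dose to hit Cmax,ss on first dose: D_load = D_maint·R ≈ 301 × 1.17071 ≈ 352.38 mg.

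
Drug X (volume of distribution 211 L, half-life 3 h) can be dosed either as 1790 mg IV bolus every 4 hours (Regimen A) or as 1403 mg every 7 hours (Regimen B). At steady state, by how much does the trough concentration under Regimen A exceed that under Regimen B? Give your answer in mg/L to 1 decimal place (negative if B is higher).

Regimen A: f = (1/2)^(4/3) ≈ 0.3969; Cmin,ss = (1790/211)·f/(1−f) ≈ 5.583 mg/L.
Regimen B: f = (1/2)^(7/3) ≈ 0.1984; Cmin,ss = (1403/211)·f/(1−f) ≈ 1.646 mg/L.
Difference ≈ 5.583 − 1.646 ≈ 3.937 mg/L.

3.9 mg/L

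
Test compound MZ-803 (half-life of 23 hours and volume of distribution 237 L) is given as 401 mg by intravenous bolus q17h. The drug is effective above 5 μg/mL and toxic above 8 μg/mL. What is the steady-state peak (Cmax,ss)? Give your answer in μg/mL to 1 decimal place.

4.2 μg/mL

τ/t½ = 17/23 ≈ 0.73913, so fraction remaining f = (1/2)^(17/23) ≈ 0.5991.
At steady state, accumulation factor R = 1/(1 − e^(−kτ)) ≈ 2.4944.
Single-dose peak C₀ = D/Vd = 401/237 ≈ 1.692 μg/mL.
Steady-state peak Cmax,ss = C₀·R ≈ 1.692 × 2.4944 ≈ 4.221 μg/mL.
Peak 4.2 μg/mL vs MTC 8 μg/mL: below toxic threshold.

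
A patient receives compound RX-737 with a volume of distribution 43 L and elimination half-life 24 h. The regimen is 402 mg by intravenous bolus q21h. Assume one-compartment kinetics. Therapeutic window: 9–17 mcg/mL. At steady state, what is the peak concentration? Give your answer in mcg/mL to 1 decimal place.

Over one 21-h interval, 21/24 ≈ 0.875 half-lives elapse, leaving f ≈ 0.5453 of each dose.
At steady state, accumulation factor R = 1/(1 − e^(−kτ)) ≈ 2.1993.
Each bolus raises the concentration by D/Vd = 402/43 ≈ 9.349 mcg/mL.
Cmax,ss = C₀/(1 − f) ≈ 9.349/0.4547 ≈ 20.561 mcg/mL.
Peak 20.6 mcg/mL vs MTC 17 mcg/mL: exceeds toxic threshold.

20.6 mcg/mL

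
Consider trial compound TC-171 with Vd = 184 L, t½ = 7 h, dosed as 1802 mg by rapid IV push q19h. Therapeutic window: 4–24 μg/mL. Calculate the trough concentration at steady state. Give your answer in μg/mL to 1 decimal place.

τ/t½ = 19/7 ≈ 2.7143, so fraction remaining f = (1/2)^(19/7) ≈ 0.1524.
Accumulation ratio R = 1/(1 − f) ≈ 1/0.8476 ≈ 1.1798.
Single-dose peak C₀ = D/Vd = 1802/184 ≈ 9.793 μg/mL.
Steady-state peak Cmax,ss = C₀·R ≈ 9.793 × 1.1798 ≈ 11.554 μg/mL.
One interval later, Cmin,ss = Cmax,ss·e^(−kτ) ≈ 11.554 × 0.1524 ≈ 1.761 μg/mL.
Trough 1.8 μg/mL vs MEC 4 μg/mL: subtherapeutic.

1.8 μg/mL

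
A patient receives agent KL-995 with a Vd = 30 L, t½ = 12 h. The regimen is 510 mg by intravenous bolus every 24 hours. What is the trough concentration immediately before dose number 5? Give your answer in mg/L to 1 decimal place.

5.6 mg/L

f = (1/2)^(τ/t½) = (1/2)^(24/12) ≈ 0.2500.
C₀ = D/Vd = 510/30 ≈ 17.000 mg/L.
Before the 5th dose, 4 doses have been given. Superposition: Cmin = C₀·(f + f² + … + f^4).
≈ 17.000 × (0.2500 + 0.0625 + 0.0156 + 0.0039) ≈ 17.000 × 0.3320 ≈ 5.644 mg/L.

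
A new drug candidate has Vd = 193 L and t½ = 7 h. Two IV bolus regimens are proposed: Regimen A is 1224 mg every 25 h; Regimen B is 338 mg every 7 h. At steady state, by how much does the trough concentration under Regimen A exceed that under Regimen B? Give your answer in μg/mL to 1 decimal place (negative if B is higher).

-1.2 μg/mL

Regimen A: f = (1/2)^(25/7) ≈ 0.0841; Cmin,ss = (1224/193)·f/(1−f) ≈ 0.582 μg/mL.
Regimen B: f = (1/2)^(7/7) ≈ 0.5000; Cmin,ss = (338/193)·f/(1−f) ≈ 1.751 μg/mL.
Difference ≈ 0.582 − 1.751 ≈ -1.169 μg/mL.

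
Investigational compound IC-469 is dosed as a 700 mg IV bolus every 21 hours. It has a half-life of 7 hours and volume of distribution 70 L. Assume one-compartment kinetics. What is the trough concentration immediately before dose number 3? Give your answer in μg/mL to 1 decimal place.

f = (1/2)^(τ/t½) = (1/2)^(21/7) ≈ 0.1250.
C₀ = D/Vd = 700/70 ≈ 10.000 μg/mL.
Before the 3rd dose, 2 doses have been given. Superposition: Cmin = C₀·(f + f²).
≈ 10.000 × (0.1250 + 0.0156) ≈ 10.000 × 0.1406 ≈ 1.406 μg/mL.

1.4 μg/mL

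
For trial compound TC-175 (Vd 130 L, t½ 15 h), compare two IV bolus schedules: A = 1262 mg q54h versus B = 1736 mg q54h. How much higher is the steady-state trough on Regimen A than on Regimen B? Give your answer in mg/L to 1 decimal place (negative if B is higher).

-0.3 mg/L

Regimen A: f = (1/2)^(54/15) ≈ 0.0825; Cmin,ss = (1262/130)·f/(1−f) ≈ 0.873 mg/L.
Regimen B: f = (1/2)^(54/15) ≈ 0.0825; Cmin,ss = (1736/130)·f/(1−f) ≈ 1.201 mg/L.
Difference ≈ 0.873 − 1.201 ≈ -0.328 mg/L.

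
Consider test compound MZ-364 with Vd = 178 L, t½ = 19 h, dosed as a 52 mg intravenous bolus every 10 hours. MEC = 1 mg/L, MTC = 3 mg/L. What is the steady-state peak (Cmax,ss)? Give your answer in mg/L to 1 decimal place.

Over one 10-h interval, 10/19 ≈ 0.52632 half-lives elapse, leaving f ≈ 0.6943 of each dose.
At steady state, accumulation factor R = 1/(1 − e^(−kτ)) ≈ 3.2712.
Each bolus raises the concentration by D/Vd = 52/178 ≈ 0.292 mg/L.
Cmax,ss = C₀/(1 − f) ≈ 0.292/0.3057 ≈ 0.955 mg/L.
Peak 1.0 mg/L vs MTC 3 mg/L: below toxic threshold.

1.0 mg/L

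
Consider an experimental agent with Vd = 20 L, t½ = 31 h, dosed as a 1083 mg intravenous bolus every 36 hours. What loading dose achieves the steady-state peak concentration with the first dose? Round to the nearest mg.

f = (1/2)^(36/31) ≈ 0.447112; accumulation ratio R = 1/(1−f) ≈ 1.80868.
Loading dose to hit Cmax,ss on first dose: D_load = D_maint·R ≈ 1083 × 1.80868 ≈ 1958.80 mg.

1959 mg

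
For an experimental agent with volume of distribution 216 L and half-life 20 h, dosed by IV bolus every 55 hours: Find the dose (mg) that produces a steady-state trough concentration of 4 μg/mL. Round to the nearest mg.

τ/t½ = 55/20 ≈ 2.75, so f = (1/2)^(55/20) ≈ 0.148651.
Cmin,ss = (D/Vd)·f/(1−f), so D = Cmin,ss·Vd·(1−f)/f.
D = 4 × 216 × (1−f)/f ≈ 4 × 216 × 5.72717 ≈ 4948.27 mg.

4948 mg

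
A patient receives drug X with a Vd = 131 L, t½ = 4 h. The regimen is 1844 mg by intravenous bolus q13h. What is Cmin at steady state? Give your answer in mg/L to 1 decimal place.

k = ln2/t½ = ln2/4 ≈ 0.173287 h⁻¹; fraction remaining f = e^(−kτ) = e^(−0.173287×13) ≈ 0.1051.
Single-dose peak C₀ = D/Vd = 1844/131 ≈ 14.076 mg/L.
Steady-state trough Cmin,ss = C₀·f/(1−f) ≈ 14.076 × 0.1051/0.8949 ≈ 1.653 mg/L.

1.7 mg/L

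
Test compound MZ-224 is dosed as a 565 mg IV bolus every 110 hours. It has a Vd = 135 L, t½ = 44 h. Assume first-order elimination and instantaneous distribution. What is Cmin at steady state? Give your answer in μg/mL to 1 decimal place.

τ/t½ = 110/44 ≈ 2.5, so fraction remaining f = (1/2)^(110/44) ≈ 0.1768.
Each bolus raises the concentration by D/Vd = 565/135 ≈ 4.185 μg/mL.
Steady-state trough Cmin,ss = C₀·f/(1−f) ≈ 4.185 × 0.1768/0.8232 ≈ 0.899 μg/mL.

0.9 μg/mL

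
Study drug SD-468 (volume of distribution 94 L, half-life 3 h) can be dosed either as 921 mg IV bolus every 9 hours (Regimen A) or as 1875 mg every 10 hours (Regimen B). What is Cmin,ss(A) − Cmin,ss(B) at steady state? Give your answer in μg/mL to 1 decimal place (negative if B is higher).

-0.8 μg/mL

Regimen A: f = (1/2)^(9/3) ≈ 0.1250; Cmin,ss = (921/94)·f/(1−f) ≈ 1.400 μg/mL.
Regimen B: f = (1/2)^(10/3) ≈ 0.0992; Cmin,ss = (1875/94)·f/(1−f) ≈ 2.197 μg/mL.
Difference ≈ 1.400 − 2.197 ≈ -0.797 μg/mL.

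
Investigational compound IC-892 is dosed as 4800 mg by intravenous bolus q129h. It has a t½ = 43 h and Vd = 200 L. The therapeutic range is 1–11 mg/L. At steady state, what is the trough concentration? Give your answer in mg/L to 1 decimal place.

3.4 mg/L

τ = 129 h = 3 half-lives, so f = (1/2)^3 = 0.125.
At steady state, R = 1/(1 − 0.125) = 8/7.
Single-dose peak C₀ = D/Vd = 4800/200 = 24 mg/L.
Steady-state peak Cmax,ss = C₀·R = 24 × 8/7 ≈ 27.429 mg/L.
Steady-state trough Cmin,ss = Cmax,ss·f ≈ 27.429 × 0.125 ≈ 3.429 mg/L.
Trough 3.4 mg/L vs MEC 1 mg/L: adequate.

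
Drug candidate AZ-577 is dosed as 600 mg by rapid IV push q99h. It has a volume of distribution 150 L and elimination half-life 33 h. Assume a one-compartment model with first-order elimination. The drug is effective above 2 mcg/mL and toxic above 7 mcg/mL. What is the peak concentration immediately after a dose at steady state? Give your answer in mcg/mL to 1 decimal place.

τ = 99 h = 3 half-lives, so f = (1/2)^3 = 0.125.
At steady state, R = 1/(1 − 0.125) = 8/7.
Single-dose peak C₀ = D/Vd = 600/150 = 4 mcg/mL.
Steady-state peak Cmax,ss = C₀·R = 4 × 8/7 ≈ 4.571 mcg/mL.
Peak 4.6 mcg/mL vs MTC 7 mcg/mL: below toxic threshold.

4.6 mcg/mL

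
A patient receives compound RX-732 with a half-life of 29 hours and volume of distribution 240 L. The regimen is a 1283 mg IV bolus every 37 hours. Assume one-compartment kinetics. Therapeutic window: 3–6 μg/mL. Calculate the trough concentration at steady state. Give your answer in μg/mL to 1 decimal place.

τ/t½ = 37/29 ≈ 1.2759, so fraction remaining f = (1/2)^(37/29) ≈ 0.4130.
Single-dose peak C₀ = D/Vd = 1283/240 ≈ 5.346 μg/mL.
Steady-state trough Cmin,ss = C₀·f/(1−f) ≈ 5.346 × 0.4130/0.5870 ≈ 3.761 μg/mL.
Trough 3.8 μg/mL vs MEC 3 μg/mL: adequate.

3.8 μg/mL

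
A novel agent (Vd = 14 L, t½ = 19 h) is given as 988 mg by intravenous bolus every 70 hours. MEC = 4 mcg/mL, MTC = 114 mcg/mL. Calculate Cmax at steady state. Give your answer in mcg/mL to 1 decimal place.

76.5 mcg/mL

k = ln2/t½ = ln2/19 ≈ 0.036481 h⁻¹; fraction remaining f = e^(−kτ) = e^(−0.036481×70) ≈ 0.0778.
Accumulation ratio R = 1/(1 − f) ≈ 1/0.9222 ≈ 1.0844.
Single-dose peak C₀ = D/Vd = 988/14 ≈ 70.571 mcg/mL.
Cmax,ss = C₀/(1 − f) ≈ 70.571/0.9222 ≈ 76.525 mcg/mL.
Peak 76.5 mcg/mL vs MTC 114 mcg/mL: below toxic threshold.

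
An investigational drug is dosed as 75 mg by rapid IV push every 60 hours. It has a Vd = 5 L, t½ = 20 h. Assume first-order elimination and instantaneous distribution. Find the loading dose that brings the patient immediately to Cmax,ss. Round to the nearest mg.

86 mg

f = (1/2)^(60/20) ≈ 0.125000; accumulation ratio R = 1/(1−f) ≈ 1.14286.
Loading dose to hit Cmax,ss on first dose: D_load = D_maint·R ≈ 75 × 1.14286 ≈ 85.71 mg.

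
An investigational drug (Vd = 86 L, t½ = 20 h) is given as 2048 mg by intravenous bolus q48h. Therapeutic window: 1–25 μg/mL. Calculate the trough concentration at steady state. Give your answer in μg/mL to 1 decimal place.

5.6 μg/mL

Over one 48-h interval, 48/20 ≈ 2.4 half-lives elapse, leaving f ≈ 0.1895 of each dose.
Accumulation ratio R = 1/(1 − f) ≈ 1/0.8105 ≈ 1.2338.
Single-dose peak C₀ = D/Vd = 2048/86 ≈ 23.814 μg/mL.
Steady-state peak Cmax,ss = C₀·R ≈ 23.814 × 1.2338 ≈ 29.382 μg/mL.
One interval later, Cmin,ss = Cmax,ss·e^(−kτ) ≈ 29.382 × 0.1895 ≈ 5.568 μg/mL.
Trough 5.6 μg/mL vs MEC 1 μg/mL: adequate.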